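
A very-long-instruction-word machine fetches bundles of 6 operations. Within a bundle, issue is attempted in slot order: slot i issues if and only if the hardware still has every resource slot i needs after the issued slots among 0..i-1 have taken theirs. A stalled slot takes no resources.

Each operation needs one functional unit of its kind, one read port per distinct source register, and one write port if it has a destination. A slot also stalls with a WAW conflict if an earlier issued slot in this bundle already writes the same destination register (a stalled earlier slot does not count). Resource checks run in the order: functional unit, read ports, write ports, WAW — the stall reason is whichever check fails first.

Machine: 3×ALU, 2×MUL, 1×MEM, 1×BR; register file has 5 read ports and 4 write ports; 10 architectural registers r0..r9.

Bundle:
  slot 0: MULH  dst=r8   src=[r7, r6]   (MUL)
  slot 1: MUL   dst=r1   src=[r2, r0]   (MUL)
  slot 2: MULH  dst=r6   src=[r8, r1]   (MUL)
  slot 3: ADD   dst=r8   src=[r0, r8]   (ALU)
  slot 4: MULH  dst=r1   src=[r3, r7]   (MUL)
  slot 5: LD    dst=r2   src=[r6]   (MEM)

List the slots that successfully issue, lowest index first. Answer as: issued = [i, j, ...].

  0. MUL→r8 ⇒ go  {3A/1Mu/1Ld/1B | 3r 3w}
  1. MUL→r1 ⇒ go  {3A/0Mu/1Ld/1B | 1r 2w}
  2. MUL→r6 ⇒ no(FU)  {3A/0Mu/1Ld/1B | 1r 2w}
  3. ALU→r8 ⇒ no(RD_PORT)  {3A/0Mu/1Ld/1B | 1r 2w}
  4. MUL→r1 ⇒ no(FU)  {3A/0Mu/1Ld/1B | 1r 2w}
  5. MEM→r2 ⇒ go  {3A/0Mu/0Ld/1B | 0r 1w}

issued = [0, 1, 5]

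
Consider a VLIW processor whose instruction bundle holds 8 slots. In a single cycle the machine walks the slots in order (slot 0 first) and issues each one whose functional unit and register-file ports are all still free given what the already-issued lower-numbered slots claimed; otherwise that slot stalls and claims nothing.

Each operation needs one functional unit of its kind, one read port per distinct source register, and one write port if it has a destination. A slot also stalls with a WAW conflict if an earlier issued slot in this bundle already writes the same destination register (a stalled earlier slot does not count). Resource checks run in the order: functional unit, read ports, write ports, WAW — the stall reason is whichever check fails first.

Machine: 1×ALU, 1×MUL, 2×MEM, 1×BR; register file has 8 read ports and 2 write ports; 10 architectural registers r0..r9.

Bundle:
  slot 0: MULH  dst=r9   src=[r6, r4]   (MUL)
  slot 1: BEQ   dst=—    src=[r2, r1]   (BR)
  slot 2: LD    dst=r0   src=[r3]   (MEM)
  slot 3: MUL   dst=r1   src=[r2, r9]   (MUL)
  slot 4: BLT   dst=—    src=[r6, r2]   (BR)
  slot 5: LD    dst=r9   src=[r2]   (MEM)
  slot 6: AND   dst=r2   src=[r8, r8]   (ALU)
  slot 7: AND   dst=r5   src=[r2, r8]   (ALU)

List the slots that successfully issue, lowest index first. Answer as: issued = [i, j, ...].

[0] MUL needs rd=2 wr=1: ok; after: ALU=1 MUL=0 MEM=2 BR=1, R=6, W=1
[1] BR needs rd=2 wr=0: ok; after: ALU=1 MUL=0 MEM=2 BR=0, R=4, W=1
[2] MEM needs rd=1 wr=1: ok; after: ALU=1 MUL=0 MEM=1 BR=0, R=3, W=0
[3] MUL needs rd=2 wr=1: FU; after: ALU=1 MUL=0 MEM=1 BR=0, R=3, W=0
[4] BR needs rd=2 wr=0: FU; after: ALU=1 MUL=0 MEM=1 BR=0, R=3, W=0
[5] MEM needs rd=1 wr=1: WR_PORT; after: ALU=1 MUL=0 MEM=1 BR=0, R=3, W=0
[6] ALU needs rd=1 wr=1: WR_PORT; after: ALU=1 MUL=0 MEM=1 BR=0, R=3, W=0
[7] ALU needs rd=2 wr=1: WR_PORT; after: ALU=1 MUL=0 MEM=1 BR=0, R=3, W=0

issued = [0, 1, 2]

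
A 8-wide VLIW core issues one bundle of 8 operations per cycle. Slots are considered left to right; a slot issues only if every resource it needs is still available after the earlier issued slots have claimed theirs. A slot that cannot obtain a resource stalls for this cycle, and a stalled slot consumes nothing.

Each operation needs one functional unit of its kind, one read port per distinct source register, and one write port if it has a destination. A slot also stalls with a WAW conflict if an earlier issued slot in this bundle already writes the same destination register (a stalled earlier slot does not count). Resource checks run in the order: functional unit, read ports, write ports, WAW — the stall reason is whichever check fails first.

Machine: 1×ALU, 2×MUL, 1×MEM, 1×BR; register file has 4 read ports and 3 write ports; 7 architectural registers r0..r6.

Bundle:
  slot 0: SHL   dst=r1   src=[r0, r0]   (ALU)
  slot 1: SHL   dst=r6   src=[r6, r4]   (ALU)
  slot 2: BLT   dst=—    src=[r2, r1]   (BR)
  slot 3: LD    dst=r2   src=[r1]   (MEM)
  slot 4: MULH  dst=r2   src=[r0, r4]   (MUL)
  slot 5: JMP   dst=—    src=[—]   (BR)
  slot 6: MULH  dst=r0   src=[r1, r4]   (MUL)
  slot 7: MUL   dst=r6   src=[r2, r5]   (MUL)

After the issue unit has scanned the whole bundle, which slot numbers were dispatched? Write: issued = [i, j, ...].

(0) want 1×ALU +1rd +1wr — yes → AL0|MU2|ME1|BR1|rd3|wr2
(1) want 1×ALU +2rd +1wr — FU → AL0|MU2|ME1|BR1|rd3|wr2
(2) want 1×BR +2rd +0wr — yes → AL0|MU2|ME1|BR0|rd1|wr2
(3) want 1×MEM +1rd +1wr — yes → AL0|MU2|ME0|BR0|rd0|wr1
(4) want 1×MUL +2rd +1wr — RD_PORT → AL0|MU2|ME0|BR0|rd0|wr1
(5) want 1×BR +0rd +0wr — FU → AL0|MU2|ME0|BR0|rd0|wr1
(6) want 1×MUL +2rd +1wr — RD_PORT → AL0|MU2|ME0|BR0|rd0|wr1
(7) want 1×MUL +2rd +1wr — RD_PORT → AL0|MU2|ME0|BR0|rd0|wr1

issued = [0, 2, 3]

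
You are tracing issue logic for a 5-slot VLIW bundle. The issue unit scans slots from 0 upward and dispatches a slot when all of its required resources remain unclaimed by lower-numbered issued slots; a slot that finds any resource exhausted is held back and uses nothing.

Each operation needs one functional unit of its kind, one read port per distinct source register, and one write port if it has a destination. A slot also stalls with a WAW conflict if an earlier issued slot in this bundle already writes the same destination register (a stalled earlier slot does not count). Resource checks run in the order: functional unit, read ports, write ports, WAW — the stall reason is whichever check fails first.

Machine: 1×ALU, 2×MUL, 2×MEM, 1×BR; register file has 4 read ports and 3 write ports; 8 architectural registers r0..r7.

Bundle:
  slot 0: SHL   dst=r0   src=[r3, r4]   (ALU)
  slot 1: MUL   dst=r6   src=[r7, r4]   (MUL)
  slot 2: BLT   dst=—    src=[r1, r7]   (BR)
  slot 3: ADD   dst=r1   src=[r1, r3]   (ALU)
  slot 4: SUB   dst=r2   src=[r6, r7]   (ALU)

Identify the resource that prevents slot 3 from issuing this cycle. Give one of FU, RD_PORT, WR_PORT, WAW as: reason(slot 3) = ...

slot 0 (ALU): ISSUE — free A0,Mu2,Ld2,B1 rp2 wp2
slot 1 (MUL): ISSUE — free A0,Mu1,Ld2,B1 rp0 wp1
slot 2 (BR): stall RD_PORT — free A0,Mu1,Ld2,B1 rp0 wp1
slot 3 (ALU): stall FU — free A0,Mu1,Ld2,B1 rp0 wp1
slot 4 (ALU): stall FU — free A0,Mu1,Ld2,B1 rp0 wp1

reason(slot 3) = FU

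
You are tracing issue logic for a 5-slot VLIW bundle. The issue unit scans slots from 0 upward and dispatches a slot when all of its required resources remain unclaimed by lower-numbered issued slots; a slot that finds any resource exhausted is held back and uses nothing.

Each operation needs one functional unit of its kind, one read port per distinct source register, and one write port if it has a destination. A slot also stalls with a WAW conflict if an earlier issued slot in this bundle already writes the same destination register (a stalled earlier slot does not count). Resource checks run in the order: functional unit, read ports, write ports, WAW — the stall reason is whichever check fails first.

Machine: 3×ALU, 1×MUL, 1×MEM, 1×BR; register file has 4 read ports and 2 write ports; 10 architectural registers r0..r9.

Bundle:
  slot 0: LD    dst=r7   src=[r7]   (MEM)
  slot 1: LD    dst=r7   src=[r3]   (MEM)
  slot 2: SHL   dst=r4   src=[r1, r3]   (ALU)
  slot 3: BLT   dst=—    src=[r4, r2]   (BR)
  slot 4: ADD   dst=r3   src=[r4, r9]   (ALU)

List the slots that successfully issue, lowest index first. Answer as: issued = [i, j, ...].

issued = [0, 2]

[0] MEM needs rd=1 wr=1: ok; after: ALU=3 MUL=1 MEM=0 BR=1, R=3, W=1
[1] MEM needs rd=1 wr=1: FU; after: ALU=3 MUL=1 MEM=0 BR=1, R=3, W=1
[2] ALU needs rd=2 wr=1: ok; after: ALU=2 MUL=1 MEM=0 BR=1, R=1, W=0
[3] BR needs rd=2 wr=0: RD_PORT; after: ALU=2 MUL=1 MEM=0 BR=1, R=1, W=0
[4] ALU needs rd=2 wr=1: RD_PORT; after: ALU=2 MUL=1 MEM=0 BR=1, R=1, W=0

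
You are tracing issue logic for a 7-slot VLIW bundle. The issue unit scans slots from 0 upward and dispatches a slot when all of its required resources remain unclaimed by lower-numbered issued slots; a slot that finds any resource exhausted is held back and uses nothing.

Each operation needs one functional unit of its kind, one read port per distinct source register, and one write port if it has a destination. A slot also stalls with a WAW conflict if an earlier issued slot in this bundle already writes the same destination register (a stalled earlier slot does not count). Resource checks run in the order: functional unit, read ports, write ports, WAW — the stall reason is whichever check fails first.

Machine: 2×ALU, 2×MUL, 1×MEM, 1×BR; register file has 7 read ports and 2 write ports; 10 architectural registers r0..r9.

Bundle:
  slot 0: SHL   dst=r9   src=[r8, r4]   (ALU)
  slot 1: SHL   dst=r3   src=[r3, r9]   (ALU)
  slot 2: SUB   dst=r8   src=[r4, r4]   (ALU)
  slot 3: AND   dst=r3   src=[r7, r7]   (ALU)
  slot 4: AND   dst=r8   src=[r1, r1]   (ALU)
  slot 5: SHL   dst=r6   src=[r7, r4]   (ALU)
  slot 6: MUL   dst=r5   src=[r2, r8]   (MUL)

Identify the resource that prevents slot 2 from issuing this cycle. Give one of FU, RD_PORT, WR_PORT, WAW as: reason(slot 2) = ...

reason(slot 2) = FU

[0] ALU needs rd=2 wr=1: ok; after: ALU=1 MUL=2 MEM=1 BR=1, R=5, W=1
[1] ALU needs rd=2 wr=1: ok; after: ALU=0 MUL=2 MEM=1 BR=1, R=3, W=0
[2] ALU needs rd=1 wr=1: FU; after: ALU=0 MUL=2 MEM=1 BR=1, R=3, W=0
[3] ALU needs rd=1 wr=1: FU; after: ALU=0 MUL=2 MEM=1 BR=1, R=3, W=0
[4] ALU needs rd=1 wr=1: FU; after: ALU=0 MUL=2 MEM=1 BR=1, R=3, W=0
[5] ALU needs rd=2 wr=1: FU; after: ALU=0 MUL=2 MEM=1 BR=1, R=3, W=0
[6] MUL needs rd=2 wr=1: WR_PORT; after: ALU=0 MUL=2 MEM=1 BR=1, R=3, W=0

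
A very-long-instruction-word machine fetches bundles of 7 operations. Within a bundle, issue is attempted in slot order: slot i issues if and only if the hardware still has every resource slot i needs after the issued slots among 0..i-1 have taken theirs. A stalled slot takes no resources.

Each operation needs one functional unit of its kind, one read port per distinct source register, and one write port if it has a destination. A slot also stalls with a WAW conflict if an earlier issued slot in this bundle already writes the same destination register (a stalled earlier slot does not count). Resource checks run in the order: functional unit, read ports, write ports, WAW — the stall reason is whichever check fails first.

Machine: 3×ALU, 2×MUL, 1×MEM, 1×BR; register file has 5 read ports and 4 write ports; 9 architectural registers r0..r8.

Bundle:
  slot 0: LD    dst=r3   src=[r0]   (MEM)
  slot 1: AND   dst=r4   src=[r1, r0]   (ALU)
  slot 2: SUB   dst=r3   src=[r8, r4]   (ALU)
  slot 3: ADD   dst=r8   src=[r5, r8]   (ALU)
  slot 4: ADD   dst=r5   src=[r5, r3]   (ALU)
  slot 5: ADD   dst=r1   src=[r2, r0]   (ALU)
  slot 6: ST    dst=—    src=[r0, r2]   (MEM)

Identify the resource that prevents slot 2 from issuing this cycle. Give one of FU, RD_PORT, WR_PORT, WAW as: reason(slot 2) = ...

reason(slot 2) = WAW

slot 0 (MEM): ISSUE — free A3,Mu2,Ld0,B1 rp4 wp3
slot 1 (ALU): ISSUE — free A2,Mu2,Ld0,B1 rp2 wp2
slot 2 (ALU): stall WAW — free A2,Mu2,Ld0,B1 rp2 wp2
slot 3 (ALU): ISSUE — free A1,Mu2,Ld0,B1 rp0 wp1
slot 4 (ALU): stall RD_PORT — free A1,Mu2,Ld0,B1 rp0 wp1
slot 5 (ALU): stall RD_PORT — free A1,Mu2,Ld0,B1 rp0 wp1
slot 6 (MEM): stall FU — free A1,Mu2,Ld0,B1 rp0 wp1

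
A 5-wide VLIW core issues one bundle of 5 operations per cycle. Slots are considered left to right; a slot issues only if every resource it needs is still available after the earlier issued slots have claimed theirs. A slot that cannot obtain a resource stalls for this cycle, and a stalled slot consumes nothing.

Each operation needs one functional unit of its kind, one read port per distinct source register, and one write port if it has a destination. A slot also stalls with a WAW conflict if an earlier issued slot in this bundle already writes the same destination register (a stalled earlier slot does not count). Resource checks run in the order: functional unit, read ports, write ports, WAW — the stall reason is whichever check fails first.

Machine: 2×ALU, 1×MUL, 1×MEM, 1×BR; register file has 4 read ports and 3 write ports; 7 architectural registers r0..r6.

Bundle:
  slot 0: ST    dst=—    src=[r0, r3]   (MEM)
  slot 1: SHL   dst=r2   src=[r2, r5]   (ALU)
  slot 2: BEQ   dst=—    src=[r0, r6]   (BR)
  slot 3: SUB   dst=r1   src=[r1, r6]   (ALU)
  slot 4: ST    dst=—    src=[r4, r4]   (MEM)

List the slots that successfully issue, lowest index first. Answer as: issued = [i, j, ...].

  0. MEM ⇒ go  {2A/1Mu/0Ld/1B | 2r 3w}
  1. ALU→r2 ⇒ go  {1A/1Mu/0Ld/1B | 0r 2w}
  2. BR ⇒ no(RD_PORT)  {1A/1Mu/0Ld/1B | 0r 2w}
  3. ALU→r1 ⇒ no(RD_PORT)  {1A/1Mu/0Ld/1B | 0r 2w}
  4. MEM ⇒ no(FU)  {1A/1Mu/0Ld/1B | 0r 2w}

issued = [0, 1]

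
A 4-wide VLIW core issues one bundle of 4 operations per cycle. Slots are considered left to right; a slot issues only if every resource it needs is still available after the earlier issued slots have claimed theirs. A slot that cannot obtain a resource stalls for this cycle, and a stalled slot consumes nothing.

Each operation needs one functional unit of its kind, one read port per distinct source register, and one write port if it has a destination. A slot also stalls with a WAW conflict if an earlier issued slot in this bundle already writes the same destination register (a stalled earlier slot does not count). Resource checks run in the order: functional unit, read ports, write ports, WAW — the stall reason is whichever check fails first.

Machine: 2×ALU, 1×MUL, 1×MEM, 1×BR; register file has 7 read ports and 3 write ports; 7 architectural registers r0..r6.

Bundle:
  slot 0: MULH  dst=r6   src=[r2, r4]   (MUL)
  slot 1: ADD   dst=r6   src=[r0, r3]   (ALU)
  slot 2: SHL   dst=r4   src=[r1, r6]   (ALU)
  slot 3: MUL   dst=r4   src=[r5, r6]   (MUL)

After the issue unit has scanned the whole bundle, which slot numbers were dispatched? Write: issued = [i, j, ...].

slot 0 (MUL): ISSUE — free A2,Mu0,Ld1,B1 rp5 wp2
slot 1 (ALU): stall WAW — free A2,Mu0,Ld1,B1 rp5 wp2
slot 2 (ALU): ISSUE — free A1,Mu0,Ld1,B1 rp3 wp1
slot 3 (MUL): stall FU — free A1,Mu0,Ld1,B1 rp3 wp1

issued = [0, 2]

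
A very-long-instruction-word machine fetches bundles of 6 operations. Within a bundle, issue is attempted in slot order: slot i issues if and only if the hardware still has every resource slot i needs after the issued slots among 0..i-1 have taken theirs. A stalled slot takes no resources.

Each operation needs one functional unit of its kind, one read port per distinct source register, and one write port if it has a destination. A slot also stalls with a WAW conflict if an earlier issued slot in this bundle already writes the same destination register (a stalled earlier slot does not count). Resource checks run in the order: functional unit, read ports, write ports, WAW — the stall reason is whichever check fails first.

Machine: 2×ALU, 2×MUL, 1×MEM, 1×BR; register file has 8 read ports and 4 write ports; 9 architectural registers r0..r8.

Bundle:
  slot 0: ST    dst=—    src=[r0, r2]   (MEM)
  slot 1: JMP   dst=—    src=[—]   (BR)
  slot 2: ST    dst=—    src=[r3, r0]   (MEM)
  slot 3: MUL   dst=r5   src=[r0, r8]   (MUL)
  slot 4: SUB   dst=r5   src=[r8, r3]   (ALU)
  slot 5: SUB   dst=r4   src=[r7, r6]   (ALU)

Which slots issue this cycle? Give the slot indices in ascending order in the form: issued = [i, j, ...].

issued = [0, 1, 3, 5]

#0 MEM src=r0,r2 dispatched  <A:2 Mu:2 Ld:0 B:1 rd:6 wr:4>
#1 BR src=- dispatched  <A:2 Mu:2 Ld:0 B:0 rd:6 wr:4>
#2 MEM src=r3,r0 held:FU  <A:2 Mu:2 Ld:0 B:0 rd:6 wr:4>
#3 MUL src=r0,r8 dispatched  <A:2 Mu:1 Ld:0 B:0 rd:4 wr:3>
#4 ALU src=r8,r3 held:WAW  <A:2 Mu:1 Ld:0 B:0 rd:4 wr:3>
#5 ALU src=r7,r6 dispatched  <A:1 Mu:1 Ld:0 B:0 rd:2 wr:2>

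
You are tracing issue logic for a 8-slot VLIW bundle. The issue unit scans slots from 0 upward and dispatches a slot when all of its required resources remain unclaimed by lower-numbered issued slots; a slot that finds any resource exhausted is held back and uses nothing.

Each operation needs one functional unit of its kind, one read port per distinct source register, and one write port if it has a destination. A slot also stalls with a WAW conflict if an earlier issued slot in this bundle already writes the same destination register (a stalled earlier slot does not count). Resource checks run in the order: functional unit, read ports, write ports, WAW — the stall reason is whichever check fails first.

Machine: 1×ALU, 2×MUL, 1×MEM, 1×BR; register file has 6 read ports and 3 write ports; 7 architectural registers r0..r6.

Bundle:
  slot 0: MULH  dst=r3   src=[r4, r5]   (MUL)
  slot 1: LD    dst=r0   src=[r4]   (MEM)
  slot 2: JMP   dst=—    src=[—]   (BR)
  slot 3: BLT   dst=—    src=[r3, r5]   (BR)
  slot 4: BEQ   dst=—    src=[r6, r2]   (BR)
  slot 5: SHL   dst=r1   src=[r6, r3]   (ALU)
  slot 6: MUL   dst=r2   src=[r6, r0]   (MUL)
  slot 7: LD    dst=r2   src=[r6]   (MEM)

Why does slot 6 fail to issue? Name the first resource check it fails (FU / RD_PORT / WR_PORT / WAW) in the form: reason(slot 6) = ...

reason(slot 6) = RD_PORT

slot 0 (MUL): ISSUE — free A1,Mu1,Ld1,B1 rp4 wp2
slot 1 (MEM): ISSUE — free A1,Mu1,Ld0,B1 rp3 wp1
slot 2 (BR): ISSUE — free A1,Mu1,Ld0,B0 rp3 wp1
slot 3 (BR): stall FU — free A1,Mu1,Ld0,B0 rp3 wp1
slot 4 (BR): stall FU — free A1,Mu1,Ld0,B0 rp3 wp1
slot 5 (ALU): ISSUE — free A0,Mu1,Ld0,B0 rp1 wp0
slot 6 (MUL): stall RD_PORT — free A0,Mu1,Ld0,B0 rp1 wp0
slot 7 (MEM): stall FU — free A0,Mu1,Ld0,B0 rp1 wp0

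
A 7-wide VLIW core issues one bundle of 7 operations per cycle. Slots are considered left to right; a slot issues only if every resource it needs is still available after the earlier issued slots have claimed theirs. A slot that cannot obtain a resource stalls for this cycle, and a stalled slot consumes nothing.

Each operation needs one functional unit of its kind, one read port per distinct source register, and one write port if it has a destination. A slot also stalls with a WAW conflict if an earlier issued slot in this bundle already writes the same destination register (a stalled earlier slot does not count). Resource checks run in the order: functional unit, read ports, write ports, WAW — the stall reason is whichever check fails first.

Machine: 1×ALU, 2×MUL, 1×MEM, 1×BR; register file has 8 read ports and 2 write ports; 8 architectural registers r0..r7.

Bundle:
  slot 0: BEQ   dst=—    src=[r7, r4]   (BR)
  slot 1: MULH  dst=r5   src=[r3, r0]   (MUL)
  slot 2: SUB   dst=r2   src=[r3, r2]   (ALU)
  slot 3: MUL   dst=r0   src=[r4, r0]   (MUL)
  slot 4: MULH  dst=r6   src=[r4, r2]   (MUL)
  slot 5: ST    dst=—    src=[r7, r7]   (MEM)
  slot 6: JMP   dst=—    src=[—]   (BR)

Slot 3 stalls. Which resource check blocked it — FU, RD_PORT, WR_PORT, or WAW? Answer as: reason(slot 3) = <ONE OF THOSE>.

  0. BR ⇒ go  {1A/2Mu/1Ld/0B | 6r 2w}
  1. MUL→r5 ⇒ go  {1A/1Mu/1Ld/0B | 4r 1w}
  2. ALU→r2 ⇒ go  {0A/1Mu/1Ld/0B | 2r 0w}
  3. MUL→r0 ⇒ no(WR_PORT)  {0A/1Mu/1Ld/0B | 2r 0w}
  4. MUL→r6 ⇒ no(WR_PORT)  {0A/1Mu/1Ld/0B | 2r 0w}
  5. MEM ⇒ go  {0A/1Mu/0Ld/0B | 1r 0w}
  6. BR ⇒ no(FU)  {0A/1Mu/0Ld/0B | 1r 0w}

reason(slot 3) = WR_PORT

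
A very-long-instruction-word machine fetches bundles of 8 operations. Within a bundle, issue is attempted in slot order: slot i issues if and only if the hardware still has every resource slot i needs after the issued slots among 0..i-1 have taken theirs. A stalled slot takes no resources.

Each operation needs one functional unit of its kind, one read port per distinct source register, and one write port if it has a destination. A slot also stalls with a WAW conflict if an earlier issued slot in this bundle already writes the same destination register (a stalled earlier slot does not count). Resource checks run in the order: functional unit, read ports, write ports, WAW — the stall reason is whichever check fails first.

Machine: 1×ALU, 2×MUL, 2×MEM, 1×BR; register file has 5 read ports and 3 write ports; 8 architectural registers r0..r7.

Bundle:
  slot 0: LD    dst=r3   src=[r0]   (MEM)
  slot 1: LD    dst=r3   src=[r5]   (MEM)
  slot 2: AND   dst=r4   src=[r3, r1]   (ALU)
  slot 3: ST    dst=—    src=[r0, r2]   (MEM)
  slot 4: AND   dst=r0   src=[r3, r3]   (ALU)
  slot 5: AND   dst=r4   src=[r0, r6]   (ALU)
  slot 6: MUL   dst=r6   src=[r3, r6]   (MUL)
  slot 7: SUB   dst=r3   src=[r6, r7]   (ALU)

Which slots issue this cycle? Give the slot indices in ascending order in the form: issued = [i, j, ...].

issued = [0, 2, 3]

#0 MEM src=r0 dispatched  <A:1 Mu:2 Ld:1 B:1 rd:4 wr:2>
#1 MEM src=r5 held:WAW  <A:1 Mu:2 Ld:1 B:1 rd:4 wr:2>
#2 ALU src=r3,r1 dispatched  <A:0 Mu:2 Ld:1 B:1 rd:2 wr:1>
#3 MEM src=r0,r2 dispatched  <A:0 Mu:2 Ld:0 B:1 rd:0 wr:1>
#4 ALU src=r3,r3 held:FU  <A:0 Mu:2 Ld:0 B:1 rd:0 wr:1>
#5 ALU src=r0,r6 held:FU  <A:0 Mu:2 Ld:0 B:1 rd:0 wr:1>
#6 MUL src=r3,r6 held:RD_PORT  <A:0 Mu:2 Ld:0 B:1 rd:0 wr:1>
#7 ALU src=r6,r7 held:FU  <A:0 Mu:2 Ld:0 B:1 rd:0 wr:1>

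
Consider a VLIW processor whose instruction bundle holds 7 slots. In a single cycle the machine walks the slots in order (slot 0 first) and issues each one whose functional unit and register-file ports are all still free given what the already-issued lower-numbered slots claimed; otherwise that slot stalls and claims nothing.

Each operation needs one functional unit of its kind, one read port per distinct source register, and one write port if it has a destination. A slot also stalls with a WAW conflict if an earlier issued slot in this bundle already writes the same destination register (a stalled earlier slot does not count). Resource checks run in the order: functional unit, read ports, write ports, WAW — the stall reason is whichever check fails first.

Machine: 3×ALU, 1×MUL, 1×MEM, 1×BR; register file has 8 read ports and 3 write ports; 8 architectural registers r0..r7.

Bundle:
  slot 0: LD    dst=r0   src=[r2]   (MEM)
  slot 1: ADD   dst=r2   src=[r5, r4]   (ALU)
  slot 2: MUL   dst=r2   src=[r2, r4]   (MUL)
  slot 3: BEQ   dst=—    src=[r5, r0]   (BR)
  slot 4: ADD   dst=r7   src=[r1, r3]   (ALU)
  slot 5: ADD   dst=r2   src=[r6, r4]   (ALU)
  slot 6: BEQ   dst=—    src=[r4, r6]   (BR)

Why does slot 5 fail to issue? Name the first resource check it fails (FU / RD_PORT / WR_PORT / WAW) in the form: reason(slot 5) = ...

reason(slot 5) = RD_PORT

(0) want 1×MEM +1rd +1wr — yes → AL3|MU1|ME0|BR1|rd7|wr2
(1) want 1×ALU +2rd +1wr — yes → AL2|MU1|ME0|BR1|rd5|wr1
(2) want 1×MUL +2rd +1wr — WAW → AL2|MU1|ME0|BR1|rd5|wr1
(3) want 1×BR +2rd +0wr — yes → AL2|MU1|ME0|BR0|rd3|wr1
(4) want 1×ALU +2rd +1wr — yes → AL1|MU1|ME0|BR0|rd1|wr0
(5) want 1×ALU +2rd +1wr — RD_PORT → AL1|MU1|ME0|BR0|rd1|wr0
(6) want 1×BR +2rd +0wr — FU → AL1|MU1|ME0|BR0|rd1|wr0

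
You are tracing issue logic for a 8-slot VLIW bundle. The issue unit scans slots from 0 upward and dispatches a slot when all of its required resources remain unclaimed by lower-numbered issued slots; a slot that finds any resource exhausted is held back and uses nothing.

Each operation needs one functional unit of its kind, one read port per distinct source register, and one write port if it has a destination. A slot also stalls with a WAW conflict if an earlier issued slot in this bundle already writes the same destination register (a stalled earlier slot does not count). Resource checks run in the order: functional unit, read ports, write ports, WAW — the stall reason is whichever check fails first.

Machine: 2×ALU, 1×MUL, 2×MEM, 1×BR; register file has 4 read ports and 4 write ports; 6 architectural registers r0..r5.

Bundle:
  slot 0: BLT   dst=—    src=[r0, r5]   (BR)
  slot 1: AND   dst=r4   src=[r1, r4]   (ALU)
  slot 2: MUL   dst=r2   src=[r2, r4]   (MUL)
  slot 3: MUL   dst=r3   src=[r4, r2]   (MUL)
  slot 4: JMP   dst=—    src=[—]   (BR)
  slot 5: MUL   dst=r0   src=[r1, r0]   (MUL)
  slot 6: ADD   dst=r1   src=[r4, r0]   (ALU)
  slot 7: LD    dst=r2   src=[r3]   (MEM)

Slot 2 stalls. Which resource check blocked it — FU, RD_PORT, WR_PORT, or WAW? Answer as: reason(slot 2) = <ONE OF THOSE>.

reason(slot 2) = RD_PORT

(0) want 1×BR +2rd +0wr — yes → AL2|MU1|ME2|BR0|rd2|wr4
(1) want 1×ALU +2rd +1wr — yes → AL1|MU1|ME2|BR0|rd0|wr3
(2) want 1×MUL +2rd +1wr — RD_PORT → AL1|MU1|ME2|BR0|rd0|wr3
(3) want 1×MUL +2rd +1wr — RD_PORT → AL1|MU1|ME2|BR0|rd0|wr3
(4) want 1×BR +0rd +0wr — FU → AL1|MU1|ME2|BR0|rd0|wr3
(5) want 1×MUL +2rd +1wr — RD_PORT → AL1|MU1|ME2|BR0|rd0|wr3
(6) want 1×ALU +2rd +1wr — RD_PORT → AL1|MU1|ME2|BR0|rd0|wr3
(7) want 1×MEM +1rd +1wr — RD_PORT → AL1|MU1|ME2|BR0|rd0|wr3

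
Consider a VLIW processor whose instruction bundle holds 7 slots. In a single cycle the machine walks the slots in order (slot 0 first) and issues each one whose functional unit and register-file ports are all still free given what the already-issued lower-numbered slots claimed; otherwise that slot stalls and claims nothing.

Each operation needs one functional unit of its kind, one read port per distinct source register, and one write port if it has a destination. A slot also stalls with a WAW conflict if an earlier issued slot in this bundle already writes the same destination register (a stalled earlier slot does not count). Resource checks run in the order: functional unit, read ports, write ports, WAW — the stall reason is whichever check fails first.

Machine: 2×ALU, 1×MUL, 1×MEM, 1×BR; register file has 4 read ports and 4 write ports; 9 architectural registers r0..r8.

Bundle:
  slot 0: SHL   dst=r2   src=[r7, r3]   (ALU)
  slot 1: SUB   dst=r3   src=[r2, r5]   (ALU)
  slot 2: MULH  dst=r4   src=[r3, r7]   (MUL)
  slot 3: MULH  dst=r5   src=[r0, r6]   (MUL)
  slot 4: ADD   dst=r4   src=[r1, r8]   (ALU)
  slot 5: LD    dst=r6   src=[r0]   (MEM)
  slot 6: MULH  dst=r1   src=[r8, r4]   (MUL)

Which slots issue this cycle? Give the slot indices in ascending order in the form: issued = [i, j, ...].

issued = [0, 1]

(0) want 1×ALU +2rd +1wr — yes → AL1|MU1|ME1|BR1|rd2|wr3
(1) want 1×ALU +2rd +1wr — yes → AL0|MU1|ME1|BR1|rd0|wr2
(2) want 1×MUL +2rd +1wr — RD_PORT → AL0|MU1|ME1|BR1|rd0|wr2
(3) want 1×MUL +2rd +1wr — RD_PORT → AL0|MU1|ME1|BR1|rd0|wr2
(4) want 1×ALU +2rd +1wr — FU → AL0|MU1|ME1|BR1|rd0|wr2
(5) want 1×MEM +1rd +1wr — RD_PORT → AL0|MU1|ME1|BR1|rd0|wr2
(6) want 1×MUL +2rd +1wr — RD_PORT → AL0|MU1|ME1|BR1|rd0|wr2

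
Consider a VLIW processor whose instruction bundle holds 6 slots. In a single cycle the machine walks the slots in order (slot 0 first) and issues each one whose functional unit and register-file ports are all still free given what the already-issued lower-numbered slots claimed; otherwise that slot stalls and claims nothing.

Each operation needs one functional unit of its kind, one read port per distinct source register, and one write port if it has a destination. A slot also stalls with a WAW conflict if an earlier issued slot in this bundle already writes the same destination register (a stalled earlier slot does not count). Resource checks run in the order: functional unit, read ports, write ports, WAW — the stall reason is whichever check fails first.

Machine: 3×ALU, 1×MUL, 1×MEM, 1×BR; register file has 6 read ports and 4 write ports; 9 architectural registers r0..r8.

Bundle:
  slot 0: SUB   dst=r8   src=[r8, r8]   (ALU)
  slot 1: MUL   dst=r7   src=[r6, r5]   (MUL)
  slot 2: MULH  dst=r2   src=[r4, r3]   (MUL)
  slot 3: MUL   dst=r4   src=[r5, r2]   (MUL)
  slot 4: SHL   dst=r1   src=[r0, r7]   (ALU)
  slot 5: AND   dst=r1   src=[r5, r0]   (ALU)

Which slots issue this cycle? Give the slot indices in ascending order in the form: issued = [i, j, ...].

(0) want 1×ALU +1rd +1wr — yes → AL2|MU1|ME1|BR1|rd5|wr3
(1) want 1×MUL +2rd +1wr — yes → AL2|MU0|ME1|BR1|rd3|wr2
(2) want 1×MUL +2rd +1wr — FU → AL2|MU0|ME1|BR1|rd3|wr2
(3) want 1×MUL +2rd +1wr — FU → AL2|MU0|ME1|BR1|rd3|wr2
(4) want 1×ALU +2rd +1wr — yes → AL1|MU0|ME1|BR1|rd1|wr1
(5) want 1×ALU +2rd +1wr — RD_PORT → AL1|MU0|ME1|BR1|rd1|wr1

issued = [0, 1, 4]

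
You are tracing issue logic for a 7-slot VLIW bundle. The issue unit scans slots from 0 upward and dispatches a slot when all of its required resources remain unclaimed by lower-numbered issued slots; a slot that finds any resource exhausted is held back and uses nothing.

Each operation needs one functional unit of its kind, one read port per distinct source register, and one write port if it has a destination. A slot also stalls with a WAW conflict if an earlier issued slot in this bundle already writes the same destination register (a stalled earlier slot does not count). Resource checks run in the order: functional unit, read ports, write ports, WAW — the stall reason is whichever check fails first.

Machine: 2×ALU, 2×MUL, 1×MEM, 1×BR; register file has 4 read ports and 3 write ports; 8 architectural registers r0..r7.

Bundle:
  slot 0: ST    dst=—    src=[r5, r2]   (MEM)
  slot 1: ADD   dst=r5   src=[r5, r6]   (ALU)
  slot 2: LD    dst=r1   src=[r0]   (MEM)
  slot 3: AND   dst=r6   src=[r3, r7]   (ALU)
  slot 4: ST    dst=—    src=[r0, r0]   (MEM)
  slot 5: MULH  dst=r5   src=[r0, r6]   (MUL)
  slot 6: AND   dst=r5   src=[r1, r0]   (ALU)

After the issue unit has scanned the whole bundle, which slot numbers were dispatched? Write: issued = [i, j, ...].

issued = [0, 1]

(0) want 1×MEM +2rd +0wr — yes → AL2|MU2|ME0|BR1|rd2|wr3
(1) want 1×ALU +2rd +1wr — yes → AL1|MU2|ME0|BR1|rd0|wr2
(2) want 1×MEM +1rd +1wr — FU → AL1|MU2|ME0|BR1|rd0|wr2
(3) want 1×ALU +2rd +1wr — RD_PORT → AL1|MU2|ME0|BR1|rd0|wr2
(4) want 1×MEM +1rd +0wr — FU → AL1|MU2|ME0|BR1|rd0|wr2
(5) want 1×MUL +2rd +1wr — RD_PORT → AL1|MU2|ME0|BR1|rd0|wr2
(6) want 1×ALU +2rd +1wr — RD_PORT → AL1|MU2|ME0|BR1|rd0|wr2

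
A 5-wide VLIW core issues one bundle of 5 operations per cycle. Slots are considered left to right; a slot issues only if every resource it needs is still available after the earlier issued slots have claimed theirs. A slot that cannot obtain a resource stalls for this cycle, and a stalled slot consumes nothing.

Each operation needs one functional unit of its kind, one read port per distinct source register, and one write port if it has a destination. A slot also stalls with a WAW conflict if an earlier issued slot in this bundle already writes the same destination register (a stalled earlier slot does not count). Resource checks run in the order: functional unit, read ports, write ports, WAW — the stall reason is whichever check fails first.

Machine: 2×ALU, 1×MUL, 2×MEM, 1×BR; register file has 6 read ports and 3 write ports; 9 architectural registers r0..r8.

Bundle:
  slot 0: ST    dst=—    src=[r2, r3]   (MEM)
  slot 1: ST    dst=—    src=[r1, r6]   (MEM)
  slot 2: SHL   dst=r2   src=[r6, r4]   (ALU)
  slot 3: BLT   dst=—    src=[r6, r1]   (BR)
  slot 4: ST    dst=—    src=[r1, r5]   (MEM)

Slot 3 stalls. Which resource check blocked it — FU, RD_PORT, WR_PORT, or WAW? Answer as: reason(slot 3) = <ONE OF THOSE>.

reason(slot 3) = RD_PORT

#0 MEM src=r2,r3 dispatched  <A:2 Mu:1 Ld:1 B:1 rd:4 wr:3>
#1 MEM src=r1,r6 dispatched  <A:2 Mu:1 Ld:0 B:1 rd:2 wr:3>
#2 ALU src=r6,r4 dispatched  <A:1 Mu:1 Ld:0 B:1 rd:0 wr:2>
#3 BR src=r6,r1 held:RD_PORT  <A:1 Mu:1 Ld:0 B:1 rd:0 wr:2>
#4 MEM src=r1,r5 held:FU  <A:1 Mu:1 Ld:0 B:1 rd:0 wr:2>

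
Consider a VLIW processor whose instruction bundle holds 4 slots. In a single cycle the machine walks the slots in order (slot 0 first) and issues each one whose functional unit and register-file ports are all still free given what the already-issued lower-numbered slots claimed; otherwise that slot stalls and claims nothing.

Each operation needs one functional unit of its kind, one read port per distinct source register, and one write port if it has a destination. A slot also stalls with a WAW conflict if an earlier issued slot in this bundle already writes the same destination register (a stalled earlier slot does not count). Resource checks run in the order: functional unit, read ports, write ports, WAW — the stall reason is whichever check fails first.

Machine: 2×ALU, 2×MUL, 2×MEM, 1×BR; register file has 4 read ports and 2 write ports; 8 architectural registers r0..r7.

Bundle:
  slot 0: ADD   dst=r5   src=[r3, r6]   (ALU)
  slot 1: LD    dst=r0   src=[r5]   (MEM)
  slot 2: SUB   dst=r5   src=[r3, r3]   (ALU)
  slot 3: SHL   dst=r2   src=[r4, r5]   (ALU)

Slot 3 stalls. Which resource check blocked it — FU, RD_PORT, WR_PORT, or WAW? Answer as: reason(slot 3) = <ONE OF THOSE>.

#0 ALU src=r3,r6 dispatched  <A:1 Mu:2 Ld:2 B:1 rd:2 wr:1>
#1 MEM src=r5 dispatched  <A:1 Mu:2 Ld:1 B:1 rd:1 wr:0>
#2 ALU src=r3,r3 held:WR_PORT  <A:1 Mu:2 Ld:1 B:1 rd:1 wr:0>
#3 ALU src=r4,r5 held:RD_PORT  <A:1 Mu:2 Ld:1 B:1 rd:1 wr:0>

reason(slot 3) = RD_PORT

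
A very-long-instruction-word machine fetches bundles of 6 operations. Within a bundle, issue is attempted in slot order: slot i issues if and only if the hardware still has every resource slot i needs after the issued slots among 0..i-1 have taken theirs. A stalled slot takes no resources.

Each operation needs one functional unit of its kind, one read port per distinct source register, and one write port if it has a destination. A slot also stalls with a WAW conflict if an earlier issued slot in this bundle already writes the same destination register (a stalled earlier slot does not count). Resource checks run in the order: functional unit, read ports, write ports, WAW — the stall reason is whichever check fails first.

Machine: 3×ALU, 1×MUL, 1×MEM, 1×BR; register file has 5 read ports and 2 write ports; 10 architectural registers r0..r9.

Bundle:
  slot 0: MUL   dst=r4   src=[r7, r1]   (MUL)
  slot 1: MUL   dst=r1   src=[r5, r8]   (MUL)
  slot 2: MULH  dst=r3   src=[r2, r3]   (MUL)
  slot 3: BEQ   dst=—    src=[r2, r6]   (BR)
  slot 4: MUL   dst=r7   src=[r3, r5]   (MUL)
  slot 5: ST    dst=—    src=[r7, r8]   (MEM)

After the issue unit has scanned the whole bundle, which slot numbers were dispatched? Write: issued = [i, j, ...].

slot 0 (MUL): ISSUE — free A3,Mu0,Ld1,B1 rp3 wp1
slot 1 (MUL): stall FU — free A3,Mu0,Ld1,B1 rp3 wp1
slot 2 (MUL): stall FU — free A3,Mu0,Ld1,B1 rp3 wp1
slot 3 (BR): ISSUE — free A3,Mu0,Ld1,B0 rp1 wp1
slot 4 (MUL): stall FU — free A3,Mu0,Ld1,B0 rp1 wp1
slot 5 (MEM): stall RD_PORT — free A3,Mu0,Ld1,B0 rp1 wp1

issued = [0, 3]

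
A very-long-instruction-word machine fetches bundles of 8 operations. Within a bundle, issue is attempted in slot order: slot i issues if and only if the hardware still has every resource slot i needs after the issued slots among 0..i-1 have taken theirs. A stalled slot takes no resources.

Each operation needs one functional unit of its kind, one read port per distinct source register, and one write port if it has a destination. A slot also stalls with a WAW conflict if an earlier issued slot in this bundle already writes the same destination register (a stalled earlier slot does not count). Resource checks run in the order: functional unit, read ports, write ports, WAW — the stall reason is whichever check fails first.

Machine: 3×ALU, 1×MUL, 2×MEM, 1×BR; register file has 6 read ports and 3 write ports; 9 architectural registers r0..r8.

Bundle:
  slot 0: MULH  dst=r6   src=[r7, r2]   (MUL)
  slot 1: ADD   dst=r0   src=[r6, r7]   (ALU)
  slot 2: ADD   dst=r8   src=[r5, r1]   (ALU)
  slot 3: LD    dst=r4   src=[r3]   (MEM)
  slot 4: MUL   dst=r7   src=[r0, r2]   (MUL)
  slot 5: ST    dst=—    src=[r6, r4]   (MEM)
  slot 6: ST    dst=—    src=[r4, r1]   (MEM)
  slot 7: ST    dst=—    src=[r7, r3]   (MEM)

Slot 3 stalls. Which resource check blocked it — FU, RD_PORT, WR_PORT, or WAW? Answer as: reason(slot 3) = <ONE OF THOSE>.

  0. MUL→r6 ⇒ go  {3A/0Mu/2Ld/1B | 4r 2w}
  1. ALU→r0 ⇒ go  {2A/0Mu/2Ld/1B | 2r 1w}
  2. ALU→r8 ⇒ go  {1A/0Mu/2Ld/1B | 0r 0w}
  3. MEM→r4 ⇒ no(RD_PORT)  {1A/0Mu/2Ld/1B | 0r 0w}
  4. MUL→r7 ⇒ no(FU)  {1A/0Mu/2Ld/1B | 0r 0w}
  5. MEM ⇒ no(RD_PORT)  {1A/0Mu/2Ld/1B | 0r 0w}
  6. MEM ⇒ no(RD_PORT)  {1A/0Mu/2Ld/1B | 0r 0w}
  7. MEM ⇒ no(RD_PORT)  {1A/0Mu/2Ld/1B | 0r 0w}

reason(slot 3) = RD_PORT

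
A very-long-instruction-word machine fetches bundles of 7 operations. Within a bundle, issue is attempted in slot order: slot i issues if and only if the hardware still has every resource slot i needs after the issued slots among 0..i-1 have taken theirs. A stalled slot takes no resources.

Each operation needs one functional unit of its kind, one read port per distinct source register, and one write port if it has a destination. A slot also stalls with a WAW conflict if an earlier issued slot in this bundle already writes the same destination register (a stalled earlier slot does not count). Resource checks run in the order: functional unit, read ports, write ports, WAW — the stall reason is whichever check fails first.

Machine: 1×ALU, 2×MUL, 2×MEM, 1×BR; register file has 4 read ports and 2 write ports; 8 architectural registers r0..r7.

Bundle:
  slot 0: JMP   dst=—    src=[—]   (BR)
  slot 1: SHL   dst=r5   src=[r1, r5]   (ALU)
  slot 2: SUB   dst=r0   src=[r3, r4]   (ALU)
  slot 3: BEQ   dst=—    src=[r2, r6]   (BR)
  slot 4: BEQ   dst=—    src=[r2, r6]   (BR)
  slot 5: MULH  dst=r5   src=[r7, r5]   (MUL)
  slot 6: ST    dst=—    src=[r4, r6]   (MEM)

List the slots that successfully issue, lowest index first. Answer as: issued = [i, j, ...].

issued = [0, 1, 6]

  0. BR ⇒ go  {1A/2Mu/2Ld/0B | 4r 2w}
  1. ALU→r5 ⇒ go  {0A/2Mu/2Ld/0B | 2r 1w}
  2. ALU→r0 ⇒ no(FU)  {0A/2Mu/2Ld/0B | 2r 1w}
  3. BR ⇒ no(FU)  {0A/2Mu/2Ld/0B | 2r 1w}
  4. BR ⇒ no(FU)  {0A/2Mu/2Ld/0B | 2r 1w}
  5. MUL→r5 ⇒ no(WAW)  {0A/2Mu/2Ld/0B | 2r 1w}
  6. MEM ⇒ go  {0A/2Mu/1Ld/0B | 0r 1w}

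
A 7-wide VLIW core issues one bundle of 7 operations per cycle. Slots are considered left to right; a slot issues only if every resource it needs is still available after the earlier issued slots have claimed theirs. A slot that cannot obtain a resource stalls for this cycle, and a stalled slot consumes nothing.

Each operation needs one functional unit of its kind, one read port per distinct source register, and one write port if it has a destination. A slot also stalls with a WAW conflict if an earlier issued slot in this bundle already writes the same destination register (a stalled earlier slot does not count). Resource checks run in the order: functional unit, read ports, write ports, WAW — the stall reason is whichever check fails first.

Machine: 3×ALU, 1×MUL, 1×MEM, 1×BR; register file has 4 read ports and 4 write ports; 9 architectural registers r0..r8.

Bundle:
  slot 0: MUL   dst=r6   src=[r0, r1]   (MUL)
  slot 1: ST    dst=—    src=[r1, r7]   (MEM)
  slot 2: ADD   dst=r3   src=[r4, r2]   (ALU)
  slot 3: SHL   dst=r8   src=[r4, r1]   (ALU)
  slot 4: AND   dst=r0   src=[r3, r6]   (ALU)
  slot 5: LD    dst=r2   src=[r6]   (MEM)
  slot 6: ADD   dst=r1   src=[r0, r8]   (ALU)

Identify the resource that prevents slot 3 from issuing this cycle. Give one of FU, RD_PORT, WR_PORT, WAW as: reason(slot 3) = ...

reason(slot 3) = RD_PORT

#0 MUL src=r0,r1 dispatched  <A:3 Mu:0 Ld:1 B:1 rd:2 wr:3>
#1 MEM src=r1,r7 dispatched  <A:3 Mu:0 Ld:0 B:1 rd:0 wr:3>
#2 ALU src=r4,r2 held:RD_PORT  <A:3 Mu:0 Ld:0 B:1 rd:0 wr:3>
#3 ALU src=r4,r1 held:RD_PORT  <A:3 Mu:0 Ld:0 B:1 rd:0 wr:3>
#4 ALU src=r3,r6 held:RD_PORT  <A:3 Mu:0 Ld:0 B:1 rd:0 wr:3>
#5 MEM src=r6 held:FU  <A:3 Mu:0 Ld:0 B:1 rd:0 wr:3>
#6 ALU src=r0,r8 held:RD_PORT  <A:3 Mu:0 Ld:0 B:1 rd:0 wr:3>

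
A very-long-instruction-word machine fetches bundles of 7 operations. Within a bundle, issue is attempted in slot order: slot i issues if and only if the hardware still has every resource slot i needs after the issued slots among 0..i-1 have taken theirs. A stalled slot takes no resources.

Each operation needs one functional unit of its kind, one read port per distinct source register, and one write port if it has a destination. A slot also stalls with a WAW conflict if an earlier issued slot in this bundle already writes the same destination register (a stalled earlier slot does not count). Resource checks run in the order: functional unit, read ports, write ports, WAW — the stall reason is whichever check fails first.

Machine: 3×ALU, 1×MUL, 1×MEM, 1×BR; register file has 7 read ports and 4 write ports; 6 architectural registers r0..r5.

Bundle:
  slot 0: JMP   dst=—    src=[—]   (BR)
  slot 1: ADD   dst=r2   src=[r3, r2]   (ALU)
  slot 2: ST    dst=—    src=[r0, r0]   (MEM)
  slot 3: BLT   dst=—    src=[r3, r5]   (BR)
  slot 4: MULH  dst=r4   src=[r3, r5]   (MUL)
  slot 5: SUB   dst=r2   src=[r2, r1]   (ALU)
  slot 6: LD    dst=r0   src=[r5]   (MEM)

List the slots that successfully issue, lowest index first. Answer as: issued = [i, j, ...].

#0 BR src=- dispatched  <A:3 Mu:1 Ld:1 B:0 rd:7 wr:4>
#1 ALU src=r3,r2 dispatched  <A:2 Mu:1 Ld:1 B:0 rd:5 wr:3>
#2 MEM src=r0,r0 dispatched  <A:2 Mu:1 Ld:0 B:0 rd:4 wr:3>
#3 BR src=r3,r5 held:FU  <A:2 Mu:1 Ld:0 B:0 rd:4 wr:3>
#4 MUL src=r3,r5 dispatched  <A:2 Mu:0 Ld:0 B:0 rd:2 wr:2>
#5 ALU src=r2,r1 held:WAW  <A:2 Mu:0 Ld:0 B:0 rd:2 wr:2>
#6 MEM src=r5 held:FU  <A:2 Mu:0 Ld:0 B:0 rd:2 wr:2>

issued = [0, 1, 2, 4]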